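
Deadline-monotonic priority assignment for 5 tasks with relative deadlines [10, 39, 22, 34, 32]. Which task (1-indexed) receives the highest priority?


Sort tasks by relative deadline (ascending):
  Task 1: deadline = 10
  Task 3: deadline = 22
  Task 5: deadline = 32
  Task 4: deadline = 34
  Task 2: deadline = 39
Priority order (highest first): [1, 3, 5, 4, 2]
Highest priority task = 1

1


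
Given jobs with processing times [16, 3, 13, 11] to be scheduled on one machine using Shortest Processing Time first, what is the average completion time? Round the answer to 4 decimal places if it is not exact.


Sort jobs by processing time (SPT order): [3, 11, 13, 16]
Compute completion times sequentially:
  Job 1: processing = 3, completes at 3
  Job 2: processing = 11, completes at 14
  Job 3: processing = 13, completes at 27
  Job 4: processing = 16, completes at 43
Sum of completion times = 87
Average completion time = 87/4 = 21.75

21.75


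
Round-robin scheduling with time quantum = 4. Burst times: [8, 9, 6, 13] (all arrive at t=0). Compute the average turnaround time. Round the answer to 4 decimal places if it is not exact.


Time quantum = 4
Execution trace:
  J1 runs 4 units, time = 4
  J2 runs 4 units, time = 8
  J3 runs 4 units, time = 12
  J4 runs 4 units, time = 16
  J1 runs 4 units, time = 20
  J2 runs 4 units, time = 24
  J3 runs 2 units, time = 26
  J4 runs 4 units, time = 30
  J2 runs 1 units, time = 31
  J4 runs 4 units, time = 35
  J4 runs 1 units, time = 36
Finish times: [20, 31, 26, 36]
Average turnaround = 113/4 = 28.25

28.25


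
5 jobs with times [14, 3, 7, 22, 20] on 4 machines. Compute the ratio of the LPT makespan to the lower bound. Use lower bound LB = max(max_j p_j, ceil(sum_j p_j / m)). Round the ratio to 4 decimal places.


LPT order: [22, 20, 14, 7, 3]
Machine loads after assignment: [22, 20, 14, 10]
LPT makespan = 22
Lower bound = max(max_job, ceil(total/4)) = max(22, 17) = 22
Ratio = 22 / 22 = 1.0

1.0


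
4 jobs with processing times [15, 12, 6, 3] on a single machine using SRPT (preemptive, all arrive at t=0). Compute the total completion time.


Since all jobs arrive at t=0, SRPT equals SPT ordering.
SPT order: [3, 6, 12, 15]
Completion times:
  Job 1: p=3, C=3
  Job 2: p=6, C=9
  Job 3: p=12, C=21
  Job 4: p=15, C=36
Total completion time = 3 + 9 + 21 + 36 = 69

69


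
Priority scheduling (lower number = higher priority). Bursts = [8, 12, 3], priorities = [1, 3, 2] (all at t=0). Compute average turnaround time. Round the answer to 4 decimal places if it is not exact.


Sort by priority (ascending = highest first):
Order: [(1, 8), (2, 3), (3, 12)]
Completion times:
  Priority 1, burst=8, C=8
  Priority 2, burst=3, C=11
  Priority 3, burst=12, C=23
Average turnaround = 42/3 = 14.0

14.0


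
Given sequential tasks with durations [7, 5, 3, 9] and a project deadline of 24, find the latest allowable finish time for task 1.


LF(activity 1) = deadline - sum of successor durations
Successors: activities 2 through 4 with durations [5, 3, 9]
Sum of successor durations = 17
LF = 24 - 17 = 7

7


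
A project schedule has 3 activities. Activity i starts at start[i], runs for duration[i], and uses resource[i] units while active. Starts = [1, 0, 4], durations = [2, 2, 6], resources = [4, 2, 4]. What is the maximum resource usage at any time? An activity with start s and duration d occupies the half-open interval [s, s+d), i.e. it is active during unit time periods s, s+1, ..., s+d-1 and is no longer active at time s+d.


Each activity i is active on [start_i, start_i + duration_i).
Compute total resource usage per time slot:
  t=0: active resources = [2], total = 2
  t=1: active resources = [4, 2], total = 6
  t=2: active resources = [4], total = 4
  t=3: active resources = [], total = 0
  t=4: active resources = [4], total = 4
  t=5: active resources = [4], total = 4
  t=6: active resources = [4], total = 4
  t=7: active resources = [4], total = 4
  t=8: active resources = [4], total = 4
  t=9: active resources = [4], total = 4
Peak resource demand = 6

6


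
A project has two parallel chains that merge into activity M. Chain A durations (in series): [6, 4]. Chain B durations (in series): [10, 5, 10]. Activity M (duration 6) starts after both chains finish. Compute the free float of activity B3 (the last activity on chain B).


ES(B3) = sum of predecessors on chain B = 15
EF(B3) = ES + duration = 15 + 10 = 25
Successor of B3 is M. ES(M) = max(sum(A), sum(B)) = max(10, 25) = 25
Free float = ES(successor) - EF(current) = 25 - 25 = 0

0


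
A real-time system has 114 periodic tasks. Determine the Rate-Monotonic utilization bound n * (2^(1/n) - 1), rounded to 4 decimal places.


Compute 2^(1/114) = 1.0060987606
Subtract 1: 1.0060987606 - 1 = 0.0060987606
Multiply by n: 114 * 0.0060987606 = 0.6952587084
Round to 4 dp: 0.6953

0.6953


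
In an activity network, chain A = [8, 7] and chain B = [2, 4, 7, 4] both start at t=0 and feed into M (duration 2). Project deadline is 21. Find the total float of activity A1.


Forward pass: ES(A1) = sum of predecessors on chain A = 0
EF = ES + duration = 0 + 8 = 8
Backward pass: LF(M) = deadline = 21; LS(M) = 21 - 2 = 19
LF(A1) = LS(M) - sum(successors on chain A) = 19 - 7 = 12
LS = LF - duration = 12 - 8 = 4
Total float = LS - ES = 4 - 0 = 4

4


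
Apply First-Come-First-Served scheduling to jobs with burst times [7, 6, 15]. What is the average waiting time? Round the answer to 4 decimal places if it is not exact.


FCFS order (as given): [7, 6, 15]
Waiting times:
  Job 1: wait = 0
  Job 2: wait = 7
  Job 3: wait = 13
Sum of waiting times = 20
Average waiting time = 20/3 = 6.6667

6.6667


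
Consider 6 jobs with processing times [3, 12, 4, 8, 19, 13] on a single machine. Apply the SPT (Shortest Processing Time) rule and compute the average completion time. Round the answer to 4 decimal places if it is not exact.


Sort jobs by processing time (SPT order): [3, 4, 8, 12, 13, 19]
Compute completion times sequentially:
  Job 1: processing = 3, completes at 3
  Job 2: processing = 4, completes at 7
  Job 3: processing = 8, completes at 15
  Job 4: processing = 12, completes at 27
  Job 5: processing = 13, completes at 40
  Job 6: processing = 19, completes at 59
Sum of completion times = 151
Average completion time = 151/6 = 25.1667

25.1667


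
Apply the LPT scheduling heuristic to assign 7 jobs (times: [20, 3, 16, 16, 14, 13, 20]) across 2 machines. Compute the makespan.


Sort jobs in decreasing order (LPT): [20, 20, 16, 16, 14, 13, 3]
Assign each job to the least loaded machine:
  Machine 1: jobs [20, 16, 14], load = 50
  Machine 2: jobs [20, 16, 13, 3], load = 52
Makespan = max load = 52

52


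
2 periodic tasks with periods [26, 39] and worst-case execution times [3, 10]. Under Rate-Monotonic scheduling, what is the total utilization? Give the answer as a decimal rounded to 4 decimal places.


Compute individual utilizations (exact fractions):
  Task 1: C/T = 3/26 (approx. 0.1154)
  Task 2: C/T = 10/39 (approx. 0.2564)
Total utilization U = 3/26 + 10/39 = 29/78
Rounded to 4 decimal places: U = 0.3718
RM (Liu & Layland) bound for 2 tasks = 0.828427; compare with U = 29/78 (approx. 0.371795)
U <= bound, so schedulable by RM sufficient condition.

0.3718


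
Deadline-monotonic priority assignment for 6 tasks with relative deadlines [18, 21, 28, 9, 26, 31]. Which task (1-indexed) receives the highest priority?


Sort tasks by relative deadline (ascending):
  Task 4: deadline = 9
  Task 1: deadline = 18
  Task 2: deadline = 21
  Task 5: deadline = 26
  Task 3: deadline = 28
  Task 6: deadline = 31
Priority order (highest first): [4, 1, 2, 5, 3, 6]
Highest priority task = 4

4


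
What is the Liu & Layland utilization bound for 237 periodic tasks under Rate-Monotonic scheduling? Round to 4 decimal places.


Compute 2^(1/237) = 1.0029289527
Subtract 1: 1.0029289527 - 1 = 0.0029289527
Multiply by n: 237 * 0.0029289527 = 0.6941617899
Round to 4 dp: 0.6942

0.6942


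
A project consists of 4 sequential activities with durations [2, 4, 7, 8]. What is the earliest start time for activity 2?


Activity 2 starts after activities 1 through 1 complete.
Predecessor durations: [2]
ES = 2 = 2

2


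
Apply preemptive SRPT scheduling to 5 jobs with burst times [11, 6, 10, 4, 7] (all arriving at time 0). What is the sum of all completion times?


Since all jobs arrive at t=0, SRPT equals SPT ordering.
SPT order: [4, 6, 7, 10, 11]
Completion times:
  Job 1: p=4, C=4
  Job 2: p=6, C=10
  Job 3: p=7, C=17
  Job 4: p=10, C=27
  Job 5: p=11, C=38
Total completion time = 4 + 10 + 17 + 27 + 38 = 96

96


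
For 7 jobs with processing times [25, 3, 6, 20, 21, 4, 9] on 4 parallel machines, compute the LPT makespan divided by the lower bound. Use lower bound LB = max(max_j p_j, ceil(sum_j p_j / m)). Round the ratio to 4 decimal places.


LPT order: [25, 21, 20, 9, 6, 4, 3]
Machine loads after assignment: [25, 21, 20, 22]
LPT makespan = 25
Lower bound = max(max_job, ceil(total/4)) = max(25, 22) = 25
Ratio = 25 / 25 = 1.0

1.0


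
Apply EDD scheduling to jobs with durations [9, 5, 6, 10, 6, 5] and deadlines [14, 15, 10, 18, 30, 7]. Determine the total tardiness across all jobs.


Sort by due date (EDD order): [(5, 7), (6, 10), (9, 14), (5, 15), (10, 18), (6, 30)]
Compute completion times and tardiness:
  Job 1: p=5, d=7, C=5, tardiness=max(0,5-7)=0
  Job 2: p=6, d=10, C=11, tardiness=max(0,11-10)=1
  Job 3: p=9, d=14, C=20, tardiness=max(0,20-14)=6
  Job 4: p=5, d=15, C=25, tardiness=max(0,25-15)=10
  Job 5: p=10, d=18, C=35, tardiness=max(0,35-18)=17
  Job 6: p=6, d=30, C=41, tardiness=max(0,41-30)=11
Total tardiness = 45

45


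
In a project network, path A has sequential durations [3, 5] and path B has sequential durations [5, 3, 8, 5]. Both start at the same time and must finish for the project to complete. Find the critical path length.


Path A total = 3 + 5 = 8
Path B total = 5 + 3 + 8 + 5 = 21
Critical path = longest path = max(8, 21) = 21

21


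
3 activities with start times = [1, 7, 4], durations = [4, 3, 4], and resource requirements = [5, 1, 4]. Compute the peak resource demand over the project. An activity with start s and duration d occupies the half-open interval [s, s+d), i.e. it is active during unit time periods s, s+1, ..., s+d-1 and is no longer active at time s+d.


Each activity i is active on [start_i, start_i + duration_i).
Compute total resource usage per time slot:
  t=0: active resources = [], total = 0
  t=1: active resources = [5], total = 5
  t=2: active resources = [5], total = 5
  t=3: active resources = [5], total = 5
  t=4: active resources = [5, 4], total = 9
  t=5: active resources = [4], total = 4
  t=6: active resources = [4], total = 4
  t=7: active resources = [1, 4], total = 5
  t=8: active resources = [1], total = 1
  t=9: active resources = [1], total = 1
Peak resource demand = 9

9


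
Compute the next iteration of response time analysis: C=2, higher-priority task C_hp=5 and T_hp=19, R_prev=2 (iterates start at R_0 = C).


R_next = C + ceil(R_prev / T_hp) * C_hp
ceil(2 / 19) = ceil(0.1053) = 1
Interference = 1 * 5 = 5
R_next = 2 + 5 = 7

7


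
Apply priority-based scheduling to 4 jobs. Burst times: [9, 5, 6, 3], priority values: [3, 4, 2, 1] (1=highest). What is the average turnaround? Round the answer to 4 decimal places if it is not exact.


Sort by priority (ascending = highest first):
Order: [(1, 3), (2, 6), (3, 9), (4, 5)]
Completion times:
  Priority 1, burst=3, C=3
  Priority 2, burst=6, C=9
  Priority 3, burst=9, C=18
  Priority 4, burst=5, C=23
Average turnaround = 53/4 = 13.25

13.25


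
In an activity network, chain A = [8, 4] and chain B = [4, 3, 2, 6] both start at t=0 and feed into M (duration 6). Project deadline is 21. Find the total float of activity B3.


Forward pass: ES(B3) = sum of predecessors on chain B = 7
EF = ES + duration = 7 + 2 = 9
Backward pass: LF(M) = deadline = 21; LS(M) = 21 - 6 = 15
LF(B3) = LS(M) - sum(successors on chain B) = 15 - 6 = 9
LS = LF - duration = 9 - 2 = 7
Total float = LS - ES = 7 - 7 = 0

0


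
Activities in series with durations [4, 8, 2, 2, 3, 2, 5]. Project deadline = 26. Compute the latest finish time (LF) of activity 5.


LF(activity 5) = deadline - sum of successor durations
Successors: activities 6 through 7 with durations [2, 5]
Sum of successor durations = 7
LF = 26 - 7 = 19

19


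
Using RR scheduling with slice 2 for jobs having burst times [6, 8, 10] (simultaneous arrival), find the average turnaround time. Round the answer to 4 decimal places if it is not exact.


Time quantum = 2
Execution trace:
  J1 runs 2 units, time = 2
  J2 runs 2 units, time = 4
  J3 runs 2 units, time = 6
  J1 runs 2 units, time = 8
  J2 runs 2 units, time = 10
  J3 runs 2 units, time = 12
  J1 runs 2 units, time = 14
  J2 runs 2 units, time = 16
  J3 runs 2 units, time = 18
  J2 runs 2 units, time = 20
  J3 runs 2 units, time = 22
  J3 runs 2 units, time = 24
Finish times: [14, 20, 24]
Average turnaround = 58/3 = 19.3333

19.3333


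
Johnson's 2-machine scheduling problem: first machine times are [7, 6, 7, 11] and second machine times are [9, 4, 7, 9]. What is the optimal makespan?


Apply Johnson's rule:
  Group 1 (a <= b): [(1, 7, 9), (3, 7, 7)]
  Group 2 (a > b): [(4, 11, 9), (2, 6, 4)]
Optimal job order: [1, 3, 4, 2]
Schedule:
  Job 1: M1 done at 7, M2 done at 16
  Job 3: M1 done at 14, M2 done at 23
  Job 4: M1 done at 25, M2 done at 34
  Job 2: M1 done at 31, M2 done at 38
Makespan = 38

38


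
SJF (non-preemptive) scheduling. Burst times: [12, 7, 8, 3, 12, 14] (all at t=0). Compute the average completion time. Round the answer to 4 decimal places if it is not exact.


SJF order (ascending): [3, 7, 8, 12, 12, 14]
Completion times:
  Job 1: burst=3, C=3
  Job 2: burst=7, C=10
  Job 3: burst=8, C=18
  Job 4: burst=12, C=30
  Job 5: burst=12, C=42
  Job 6: burst=14, C=56
Average completion = 159/6 = 26.5

26.5


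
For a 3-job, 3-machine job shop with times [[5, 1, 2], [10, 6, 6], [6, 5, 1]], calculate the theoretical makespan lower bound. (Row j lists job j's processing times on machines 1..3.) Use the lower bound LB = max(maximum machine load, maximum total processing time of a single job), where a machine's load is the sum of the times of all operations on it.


Machine loads:
  Machine 1: 5 + 10 + 6 = 21
  Machine 2: 1 + 6 + 5 = 12
  Machine 3: 2 + 6 + 1 = 9
Max machine load = 21
Job totals:
  Job 1: 8
  Job 2: 22
  Job 3: 12
Max job total = 22
Lower bound = max(21, 22) = 22

22


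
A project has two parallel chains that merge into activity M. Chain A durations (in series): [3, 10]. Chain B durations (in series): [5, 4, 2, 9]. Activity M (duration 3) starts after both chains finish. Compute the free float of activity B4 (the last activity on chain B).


ES(B4) = sum of predecessors on chain B = 11
EF(B4) = ES + duration = 11 + 9 = 20
Successor of B4 is M. ES(M) = max(sum(A), sum(B)) = max(13, 20) = 20
Free float = ES(successor) - EF(current) = 20 - 20 = 0

0


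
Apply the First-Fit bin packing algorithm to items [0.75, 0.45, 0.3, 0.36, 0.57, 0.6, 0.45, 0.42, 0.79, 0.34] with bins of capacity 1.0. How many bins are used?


Place items sequentially using First-Fit:
  Item 0.75 -> new Bin 1
  Item 0.45 -> new Bin 2
  Item 0.3 -> Bin 2 (now 0.75)
  Item 0.36 -> new Bin 3
  Item 0.57 -> Bin 3 (now 0.93)
  Item 0.6 -> new Bin 4
  Item 0.45 -> new Bin 5
  Item 0.42 -> Bin 5 (now 0.87)
  Item 0.79 -> new Bin 6
  Item 0.34 -> Bin 4 (now 0.94)
Total bins used = 6

6


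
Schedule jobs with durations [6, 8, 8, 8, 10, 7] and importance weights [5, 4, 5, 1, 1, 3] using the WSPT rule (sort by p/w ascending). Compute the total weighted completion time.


Compute p/w ratios and sort ascending (WSPT): [(6, 5), (8, 5), (8, 4), (7, 3), (8, 1), (10, 1)]
Compute weighted completion times:
  Job (p=6,w=5): C=6, w*C=5*6=30
  Job (p=8,w=5): C=14, w*C=5*14=70
  Job (p=8,w=4): C=22, w*C=4*22=88
  Job (p=7,w=3): C=29, w*C=3*29=87
  Job (p=8,w=1): C=37, w*C=1*37=37
  Job (p=10,w=1): C=47, w*C=1*47=47
Total weighted completion time = 359

359


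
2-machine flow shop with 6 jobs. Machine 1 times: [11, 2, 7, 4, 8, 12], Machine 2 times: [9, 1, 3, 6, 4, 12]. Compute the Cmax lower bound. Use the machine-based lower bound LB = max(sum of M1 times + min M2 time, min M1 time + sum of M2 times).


LB1 = sum(M1 times) + min(M2 times) = 44 + 1 = 45
LB2 = min(M1 times) + sum(M2 times) = 2 + 35 = 37
Lower bound = max(LB1, LB2) = max(45, 37) = 45

45


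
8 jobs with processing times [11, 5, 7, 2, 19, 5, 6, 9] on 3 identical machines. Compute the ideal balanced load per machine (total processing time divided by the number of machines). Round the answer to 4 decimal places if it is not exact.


Total processing time = 11 + 5 + 7 + 2 + 19 + 5 + 6 + 9 = 64
Number of machines = 3
Ideal balanced load = 64 / 3 = 21.3333

21.3333


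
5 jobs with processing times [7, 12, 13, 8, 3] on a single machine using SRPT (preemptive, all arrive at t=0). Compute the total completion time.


Since all jobs arrive at t=0, SRPT equals SPT ordering.
SPT order: [3, 7, 8, 12, 13]
Completion times:
  Job 1: p=3, C=3
  Job 2: p=7, C=10
  Job 3: p=8, C=18
  Job 4: p=12, C=30
  Job 5: p=13, C=43
Total completion time = 3 + 10 + 18 + 30 + 43 = 104

104


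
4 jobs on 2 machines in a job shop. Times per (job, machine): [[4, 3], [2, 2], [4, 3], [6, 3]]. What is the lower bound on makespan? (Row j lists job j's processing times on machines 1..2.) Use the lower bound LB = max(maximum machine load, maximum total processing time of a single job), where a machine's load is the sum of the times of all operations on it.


Machine loads:
  Machine 1: 4 + 2 + 4 + 6 = 16
  Machine 2: 3 + 2 + 3 + 3 = 11
Max machine load = 16
Job totals:
  Job 1: 7
  Job 2: 4
  Job 3: 7
  Job 4: 9
Max job total = 9
Lower bound = max(16, 9) = 16

16


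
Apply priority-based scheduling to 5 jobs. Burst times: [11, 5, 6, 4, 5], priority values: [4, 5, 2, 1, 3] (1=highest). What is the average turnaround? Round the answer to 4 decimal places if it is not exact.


Sort by priority (ascending = highest first):
Order: [(1, 4), (2, 6), (3, 5), (4, 11), (5, 5)]
Completion times:
  Priority 1, burst=4, C=4
  Priority 2, burst=6, C=10
  Priority 3, burst=5, C=15
  Priority 4, burst=11, C=26
  Priority 5, burst=5, C=31
Average turnaround = 86/5 = 17.2

17.2


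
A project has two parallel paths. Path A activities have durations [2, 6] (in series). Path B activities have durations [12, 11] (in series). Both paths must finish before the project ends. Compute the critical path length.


Path A total = 2 + 6 = 8
Path B total = 12 + 11 = 23
Critical path = longest path = max(8, 23) = 23

23


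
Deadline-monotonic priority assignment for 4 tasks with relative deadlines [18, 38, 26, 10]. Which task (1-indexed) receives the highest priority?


Sort tasks by relative deadline (ascending):
  Task 4: deadline = 10
  Task 1: deadline = 18
  Task 3: deadline = 26
  Task 2: deadline = 38
Priority order (highest first): [4, 1, 3, 2]
Highest priority task = 4

4


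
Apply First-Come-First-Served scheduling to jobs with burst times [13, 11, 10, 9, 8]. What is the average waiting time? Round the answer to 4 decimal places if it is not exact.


FCFS order (as given): [13, 11, 10, 9, 8]
Waiting times:
  Job 1: wait = 0
  Job 2: wait = 13
  Job 3: wait = 24
  Job 4: wait = 34
  Job 5: wait = 43
Sum of waiting times = 114
Average waiting time = 114/5 = 22.8

22.8


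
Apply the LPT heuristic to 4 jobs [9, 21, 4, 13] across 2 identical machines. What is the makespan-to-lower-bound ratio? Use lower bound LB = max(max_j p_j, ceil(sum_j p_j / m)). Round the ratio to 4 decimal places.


LPT order: [21, 13, 9, 4]
Machine loads after assignment: [25, 22]
LPT makespan = 25
Lower bound = max(max_job, ceil(total/2)) = max(21, 24) = 24
Ratio = 25 / 24 = 1.0417

1.0417


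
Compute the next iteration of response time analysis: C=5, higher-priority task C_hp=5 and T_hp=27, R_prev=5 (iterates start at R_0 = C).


R_next = C + ceil(R_prev / T_hp) * C_hp
ceil(5 / 27) = ceil(0.1852) = 1
Interference = 1 * 5 = 5
R_next = 5 + 5 = 10

10


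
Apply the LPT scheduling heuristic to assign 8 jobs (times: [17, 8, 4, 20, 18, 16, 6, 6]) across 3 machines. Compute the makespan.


Sort jobs in decreasing order (LPT): [20, 18, 17, 16, 8, 6, 6, 4]
Assign each job to the least loaded machine:
  Machine 1: jobs [20, 6, 6], load = 32
  Machine 2: jobs [18, 8, 4], load = 30
  Machine 3: jobs [17, 16], load = 33
Makespan = max load = 33

33


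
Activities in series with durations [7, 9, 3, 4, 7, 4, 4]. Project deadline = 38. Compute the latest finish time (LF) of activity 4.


LF(activity 4) = deadline - sum of successor durations
Successors: activities 5 through 7 with durations [7, 4, 4]
Sum of successor durations = 15
LF = 38 - 15 = 23

23


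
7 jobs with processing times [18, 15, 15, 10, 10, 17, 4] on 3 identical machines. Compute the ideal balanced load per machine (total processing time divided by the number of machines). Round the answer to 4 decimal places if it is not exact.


Total processing time = 18 + 15 + 15 + 10 + 10 + 17 + 4 = 89
Number of machines = 3
Ideal balanced load = 89 / 3 = 29.6667

29.6667


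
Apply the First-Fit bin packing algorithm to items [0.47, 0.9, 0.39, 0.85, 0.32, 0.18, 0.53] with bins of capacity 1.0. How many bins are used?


Place items sequentially using First-Fit:
  Item 0.47 -> new Bin 1
  Item 0.9 -> new Bin 2
  Item 0.39 -> Bin 1 (now 0.86)
  Item 0.85 -> new Bin 3
  Item 0.32 -> new Bin 4
  Item 0.18 -> Bin 4 (now 0.5)
  Item 0.53 -> new Bin 5
Total bins used = 5

5


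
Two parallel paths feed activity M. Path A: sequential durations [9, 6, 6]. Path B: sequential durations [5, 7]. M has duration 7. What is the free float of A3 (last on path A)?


ES(A3) = sum of predecessors on chain A = 15
EF(A3) = ES + duration = 15 + 6 = 21
Successor of A3 is M. ES(M) = max(sum(A), sum(B)) = max(21, 12) = 21
Free float = ES(successor) - EF(current) = 21 - 21 = 0

0


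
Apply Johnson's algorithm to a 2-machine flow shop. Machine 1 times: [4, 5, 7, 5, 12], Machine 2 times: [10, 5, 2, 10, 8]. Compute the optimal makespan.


Apply Johnson's rule:
  Group 1 (a <= b): [(1, 4, 10), (2, 5, 5), (4, 5, 10)]
  Group 2 (a > b): [(5, 12, 8), (3, 7, 2)]
Optimal job order: [1, 2, 4, 5, 3]
Schedule:
  Job 1: M1 done at 4, M2 done at 14
  Job 2: M1 done at 9, M2 done at 19
  Job 4: M1 done at 14, M2 done at 29
  Job 5: M1 done at 26, M2 done at 37
  Job 3: M1 done at 33, M2 done at 39
Makespan = 39

39


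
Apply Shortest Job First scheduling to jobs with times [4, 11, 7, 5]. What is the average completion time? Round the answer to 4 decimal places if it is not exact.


SJF order (ascending): [4, 5, 7, 11]
Completion times:
  Job 1: burst=4, C=4
  Job 2: burst=5, C=9
  Job 3: burst=7, C=16
  Job 4: burst=11, C=27
Average completion = 56/4 = 14.0

14.0


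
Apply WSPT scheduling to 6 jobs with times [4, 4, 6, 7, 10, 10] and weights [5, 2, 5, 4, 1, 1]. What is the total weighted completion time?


Compute p/w ratios and sort ascending (WSPT): [(4, 5), (6, 5), (7, 4), (4, 2), (10, 1), (10, 1)]
Compute weighted completion times:
  Job (p=4,w=5): C=4, w*C=5*4=20
  Job (p=6,w=5): C=10, w*C=5*10=50
  Job (p=7,w=4): C=17, w*C=4*17=68
  Job (p=4,w=2): C=21, w*C=2*21=42
  Job (p=10,w=1): C=31, w*C=1*31=31
  Job (p=10,w=1): C=41, w*C=1*41=41
Total weighted completion time = 252

252


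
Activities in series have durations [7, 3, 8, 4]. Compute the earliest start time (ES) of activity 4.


Activity 4 starts after activities 1 through 3 complete.
Predecessor durations: [7, 3, 8]
ES = 7 + 3 + 8 = 18

18


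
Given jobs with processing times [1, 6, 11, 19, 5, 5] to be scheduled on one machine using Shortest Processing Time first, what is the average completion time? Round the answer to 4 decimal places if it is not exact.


Sort jobs by processing time (SPT order): [1, 5, 5, 6, 11, 19]
Compute completion times sequentially:
  Job 1: processing = 1, completes at 1
  Job 2: processing = 5, completes at 6
  Job 3: processing = 5, completes at 11
  Job 4: processing = 6, completes at 17
  Job 5: processing = 11, completes at 28
  Job 6: processing = 19, completes at 47
Sum of completion times = 110
Average completion time = 110/6 = 18.3333

18.3333


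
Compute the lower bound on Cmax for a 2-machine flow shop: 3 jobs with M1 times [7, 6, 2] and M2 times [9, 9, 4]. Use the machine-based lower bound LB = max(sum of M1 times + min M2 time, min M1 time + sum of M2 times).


LB1 = sum(M1 times) + min(M2 times) = 15 + 4 = 19
LB2 = min(M1 times) + sum(M2 times) = 2 + 22 = 24
Lower bound = max(LB1, LB2) = max(19, 24) = 24

24


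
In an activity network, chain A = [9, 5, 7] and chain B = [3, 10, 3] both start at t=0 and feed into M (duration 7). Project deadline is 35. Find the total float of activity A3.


Forward pass: ES(A3) = sum of predecessors on chain A = 14
EF = ES + duration = 14 + 7 = 21
Backward pass: LF(M) = deadline = 35; LS(M) = 35 - 7 = 28
LF(A3) = LS(M) - sum(successors on chain A) = 28 - 0 = 28
LS = LF - duration = 28 - 7 = 21
Total float = LS - ES = 21 - 14 = 7

7


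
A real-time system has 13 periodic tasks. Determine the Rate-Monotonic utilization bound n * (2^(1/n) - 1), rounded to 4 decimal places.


Compute 2^(1/13) = 1.0547660765
Subtract 1: 1.0547660765 - 1 = 0.0547660765
Multiply by n: 13 * 0.0547660765 = 0.7119589945
Round to 4 dp: 0.7120

0.7120


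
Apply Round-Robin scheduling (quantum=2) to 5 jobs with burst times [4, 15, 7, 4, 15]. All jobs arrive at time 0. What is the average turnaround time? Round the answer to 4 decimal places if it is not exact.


Time quantum = 2
Execution trace:
  J1 runs 2 units, time = 2
  J2 runs 2 units, time = 4
  J3 runs 2 units, time = 6
  J4 runs 2 units, time = 8
  J5 runs 2 units, time = 10
  J1 runs 2 units, time = 12
  J2 runs 2 units, time = 14
  J3 runs 2 units, time = 16
  J4 runs 2 units, time = 18
  J5 runs 2 units, time = 20
  J2 runs 2 units, time = 22
  J3 runs 2 units, time = 24
  J5 runs 2 units, time = 26
  J2 runs 2 units, time = 28
  J3 runs 1 units, time = 29
  J5 runs 2 units, time = 31
  J2 runs 2 units, time = 33
  J5 runs 2 units, time = 35
  J2 runs 2 units, time = 37
  J5 runs 2 units, time = 39
  J2 runs 2 units, time = 41
  J5 runs 2 units, time = 43
  J2 runs 1 units, time = 44
  J5 runs 1 units, time = 45
Finish times: [12, 44, 29, 18, 45]
Average turnaround = 148/5 = 29.6

29.6


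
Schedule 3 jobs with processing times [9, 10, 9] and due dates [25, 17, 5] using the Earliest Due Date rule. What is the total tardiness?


Sort by due date (EDD order): [(9, 5), (10, 17), (9, 25)]
Compute completion times and tardiness:
  Job 1: p=9, d=5, C=9, tardiness=max(0,9-5)=4
  Job 2: p=10, d=17, C=19, tardiness=max(0,19-17)=2
  Job 3: p=9, d=25, C=28, tardiness=max(0,28-25)=3
Total tardiness = 9

9


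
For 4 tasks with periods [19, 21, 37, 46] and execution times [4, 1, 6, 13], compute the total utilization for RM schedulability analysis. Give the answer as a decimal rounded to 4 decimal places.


Compute individual utilizations (exact fractions):
  Task 1: C/T = 4/19 (approx. 0.2105)
  Task 2: C/T = 1/21 (approx. 0.0476)
  Task 3: C/T = 6/37 (approx. 0.1622)
  Task 4: C/T = 13/46 (approx. 0.2826)
Total utilization U = 4/19 + 1/21 + 6/37 + 13/46 = 477349/679098
Rounded to 4 decimal places: U = 0.7029
RM (Liu & Layland) bound for 4 tasks = 0.756828; compare with U = 477349/679098 (approx. 0.702916)
U <= bound, so schedulable by RM sufficient condition.

0.7029


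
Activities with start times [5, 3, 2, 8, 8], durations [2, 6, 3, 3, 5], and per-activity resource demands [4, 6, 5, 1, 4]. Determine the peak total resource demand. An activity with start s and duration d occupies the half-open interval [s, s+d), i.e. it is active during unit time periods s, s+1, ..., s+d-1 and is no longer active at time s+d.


Each activity i is active on [start_i, start_i + duration_i).
Compute total resource usage per time slot:
  t=0: active resources = [], total = 0
  t=1: active resources = [], total = 0
  t=2: active resources = [5], total = 5
  t=3: active resources = [6, 5], total = 11
  t=4: active resources = [6, 5], total = 11
  t=5: active resources = [4, 6], total = 10
  t=6: active resources = [4, 6], total = 10
  t=7: active resources = [6], total = 6
  t=8: active resources = [6, 1, 4], total = 11
  t=9: active resources = [1, 4], total = 5
  t=10: active resources = [1, 4], total = 5
  t=11: active resources = [4], total = 4
  t=12: active resources = [4], total = 4
Peak resource demand = 11

11


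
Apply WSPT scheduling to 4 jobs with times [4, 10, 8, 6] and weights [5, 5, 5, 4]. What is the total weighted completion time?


Compute p/w ratios and sort ascending (WSPT): [(4, 5), (6, 4), (8, 5), (10, 5)]
Compute weighted completion times:
  Job (p=4,w=5): C=4, w*C=5*4=20
  Job (p=6,w=4): C=10, w*C=4*10=40
  Job (p=8,w=5): C=18, w*C=5*18=90
  Job (p=10,w=5): C=28, w*C=5*28=140
Total weighted completion time = 290

290


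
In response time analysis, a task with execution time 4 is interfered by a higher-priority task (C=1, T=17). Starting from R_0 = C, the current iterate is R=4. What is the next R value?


R_next = C + ceil(R_prev / T_hp) * C_hp
ceil(4 / 17) = ceil(0.2353) = 1
Interference = 1 * 1 = 1
R_next = 4 + 1 = 5

5


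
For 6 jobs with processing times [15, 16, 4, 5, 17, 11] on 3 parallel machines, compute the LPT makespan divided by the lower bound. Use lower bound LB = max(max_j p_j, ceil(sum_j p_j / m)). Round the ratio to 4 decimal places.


LPT order: [17, 16, 15, 11, 5, 4]
Machine loads after assignment: [21, 21, 26]
LPT makespan = 26
Lower bound = max(max_job, ceil(total/3)) = max(17, 23) = 23
Ratio = 26 / 23 = 1.1304

1.1304


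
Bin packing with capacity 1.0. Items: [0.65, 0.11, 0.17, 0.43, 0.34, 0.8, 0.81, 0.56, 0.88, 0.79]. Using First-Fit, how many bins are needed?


Place items sequentially using First-Fit:
  Item 0.65 -> new Bin 1
  Item 0.11 -> Bin 1 (now 0.76)
  Item 0.17 -> Bin 1 (now 0.93)
  Item 0.43 -> new Bin 2
  Item 0.34 -> Bin 2 (now 0.77)
  Item 0.8 -> new Bin 3
  Item 0.81 -> new Bin 4
  Item 0.56 -> new Bin 5
  Item 0.88 -> new Bin 6
  Item 0.79 -> new Bin 7
Total bins used = 7

7


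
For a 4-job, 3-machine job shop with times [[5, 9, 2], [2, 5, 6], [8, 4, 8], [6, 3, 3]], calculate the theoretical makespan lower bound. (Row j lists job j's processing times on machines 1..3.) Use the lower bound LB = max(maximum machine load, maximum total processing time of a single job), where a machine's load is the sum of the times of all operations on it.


Machine loads:
  Machine 1: 5 + 2 + 8 + 6 = 21
  Machine 2: 9 + 5 + 4 + 3 = 21
  Machine 3: 2 + 6 + 8 + 3 = 19
Max machine load = 21
Job totals:
  Job 1: 16
  Job 2: 13
  Job 3: 20
  Job 4: 12
Max job total = 20
Lower bound = max(21, 20) = 21

21


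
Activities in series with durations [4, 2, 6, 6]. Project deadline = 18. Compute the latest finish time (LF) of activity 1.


LF(activity 1) = deadline - sum of successor durations
Successors: activities 2 through 4 with durations [2, 6, 6]
Sum of successor durations = 14
LF = 18 - 14 = 4

4


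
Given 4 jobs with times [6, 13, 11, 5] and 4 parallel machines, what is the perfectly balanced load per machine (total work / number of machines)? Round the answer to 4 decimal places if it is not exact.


Total processing time = 6 + 13 + 11 + 5 = 35
Number of machines = 4
Ideal balanced load = 35 / 4 = 8.75

8.75


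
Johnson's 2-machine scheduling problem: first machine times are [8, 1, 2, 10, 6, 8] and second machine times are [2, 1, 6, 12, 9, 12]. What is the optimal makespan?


Apply Johnson's rule:
  Group 1 (a <= b): [(2, 1, 1), (3, 2, 6), (5, 6, 9), (6, 8, 12), (4, 10, 12)]
  Group 2 (a > b): [(1, 8, 2)]
Optimal job order: [2, 3, 5, 6, 4, 1]
Schedule:
  Job 2: M1 done at 1, M2 done at 2
  Job 3: M1 done at 3, M2 done at 9
  Job 5: M1 done at 9, M2 done at 18
  Job 6: M1 done at 17, M2 done at 30
  Job 4: M1 done at 27, M2 done at 42
  Job 1: M1 done at 35, M2 done at 44
Makespan = 44

44


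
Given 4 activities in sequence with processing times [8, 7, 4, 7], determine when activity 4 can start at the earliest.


Activity 4 starts after activities 1 through 3 complete.
Predecessor durations: [8, 7, 4]
ES = 8 + 7 + 4 = 19

19


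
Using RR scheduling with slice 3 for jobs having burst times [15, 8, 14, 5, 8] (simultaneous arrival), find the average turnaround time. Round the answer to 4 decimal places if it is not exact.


Time quantum = 3
Execution trace:
  J1 runs 3 units, time = 3
  J2 runs 3 units, time = 6
  J3 runs 3 units, time = 9
  J4 runs 3 units, time = 12
  J5 runs 3 units, time = 15
  J1 runs 3 units, time = 18
  J2 runs 3 units, time = 21
  J3 runs 3 units, time = 24
  J4 runs 2 units, time = 26
  J5 runs 3 units, time = 29
  J1 runs 3 units, time = 32
  J2 runs 2 units, time = 34
  J3 runs 3 units, time = 37
  J5 runs 2 units, time = 39
  J1 runs 3 units, time = 42
  J3 runs 3 units, time = 45
  J1 runs 3 units, time = 48
  J3 runs 2 units, time = 50
Finish times: [48, 34, 50, 26, 39]
Average turnaround = 197/5 = 39.4

39.4


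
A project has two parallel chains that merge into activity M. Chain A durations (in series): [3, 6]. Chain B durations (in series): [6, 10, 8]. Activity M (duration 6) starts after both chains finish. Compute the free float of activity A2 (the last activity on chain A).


ES(A2) = sum of predecessors on chain A = 3
EF(A2) = ES + duration = 3 + 6 = 9
Successor of A2 is M. ES(M) = max(sum(A), sum(B)) = max(9, 24) = 24
Free float = ES(successor) - EF(current) = 24 - 9 = 15

15


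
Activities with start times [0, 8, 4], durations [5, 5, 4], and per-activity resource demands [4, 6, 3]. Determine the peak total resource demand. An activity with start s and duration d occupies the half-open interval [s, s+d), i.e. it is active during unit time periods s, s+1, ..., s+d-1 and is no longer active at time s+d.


Each activity i is active on [start_i, start_i + duration_i).
Compute total resource usage per time slot:
  t=0: active resources = [4], total = 4
  t=1: active resources = [4], total = 4
  t=2: active resources = [4], total = 4
  t=3: active resources = [4], total = 4
  t=4: active resources = [4, 3], total = 7
  t=5: active resources = [3], total = 3
  t=6: active resources = [3], total = 3
  t=7: active resources = [3], total = 3
  t=8: active resources = [6], total = 6
  t=9: active resources = [6], total = 6
  t=10: active resources = [6], total = 6
  t=11: active resources = [6], total = 6
  t=12: active resources = [6], total = 6
Peak resource demand = 7

7


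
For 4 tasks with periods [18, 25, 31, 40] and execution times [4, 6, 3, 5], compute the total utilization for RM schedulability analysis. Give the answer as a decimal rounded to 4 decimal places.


Compute individual utilizations (exact fractions):
  Task 1: C/T = 4/18 = 2/9 (approx. 0.2222)
  Task 2: C/T = 6/25 (approx. 0.24)
  Task 3: C/T = 3/31 (approx. 0.0968)
  Task 4: C/T = 5/40 = 1/8 (approx. 0.125)
Total utilization U = 2/9 + 6/25 + 3/31 + 1/8 = 38167/55800
Rounded to 4 decimal places: U = 0.6840
RM (Liu & Layland) bound for 4 tasks = 0.756828; compare with U = 38167/55800 (approx. 0.683996)
U <= bound, so schedulable by RM sufficient condition.

0.6840


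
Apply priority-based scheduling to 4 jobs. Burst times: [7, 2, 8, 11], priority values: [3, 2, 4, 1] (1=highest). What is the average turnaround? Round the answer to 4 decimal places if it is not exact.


Sort by priority (ascending = highest first):
Order: [(1, 11), (2, 2), (3, 7), (4, 8)]
Completion times:
  Priority 1, burst=11, C=11
  Priority 2, burst=2, C=13
  Priority 3, burst=7, C=20
  Priority 4, burst=8, C=28
Average turnaround = 72/4 = 18.0

18.0


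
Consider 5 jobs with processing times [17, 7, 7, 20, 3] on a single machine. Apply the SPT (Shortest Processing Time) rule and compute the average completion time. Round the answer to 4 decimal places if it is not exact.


Sort jobs by processing time (SPT order): [3, 7, 7, 17, 20]
Compute completion times sequentially:
  Job 1: processing = 3, completes at 3
  Job 2: processing = 7, completes at 10
  Job 3: processing = 7, completes at 17
  Job 4: processing = 17, completes at 34
  Job 5: processing = 20, completes at 54
Sum of completion times = 118
Average completion time = 118/5 = 23.6

23.6


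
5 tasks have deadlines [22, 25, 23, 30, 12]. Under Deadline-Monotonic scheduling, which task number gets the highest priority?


Sort tasks by relative deadline (ascending):
  Task 5: deadline = 12
  Task 1: deadline = 22
  Task 3: deadline = 23
  Task 2: deadline = 25
  Task 4: deadline = 30
Priority order (highest first): [5, 1, 3, 2, 4]
Highest priority task = 5

5


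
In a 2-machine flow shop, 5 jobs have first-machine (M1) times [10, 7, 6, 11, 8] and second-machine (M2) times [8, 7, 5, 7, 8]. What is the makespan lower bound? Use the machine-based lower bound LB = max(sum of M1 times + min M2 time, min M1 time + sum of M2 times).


LB1 = sum(M1 times) + min(M2 times) = 42 + 5 = 47
LB2 = min(M1 times) + sum(M2 times) = 6 + 35 = 41
Lower bound = max(LB1, LB2) = max(47, 41) = 47

47


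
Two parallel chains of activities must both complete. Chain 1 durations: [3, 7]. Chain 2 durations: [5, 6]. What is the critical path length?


Path A total = 3 + 7 = 10
Path B total = 5 + 6 = 11
Critical path = longest path = max(10, 11) = 11

11


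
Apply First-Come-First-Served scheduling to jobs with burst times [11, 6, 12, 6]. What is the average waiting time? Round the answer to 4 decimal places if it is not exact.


FCFS order (as given): [11, 6, 12, 6]
Waiting times:
  Job 1: wait = 0
  Job 2: wait = 11
  Job 3: wait = 17
  Job 4: wait = 29
Sum of waiting times = 57
Average waiting time = 57/4 = 14.25

14.25


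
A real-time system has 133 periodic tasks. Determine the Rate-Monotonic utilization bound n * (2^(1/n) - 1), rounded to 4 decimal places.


Compute 2^(1/133) = 1.0052252371
Subtract 1: 1.0052252371 - 1 = 0.0052252371
Multiply by n: 133 * 0.0052252371 = 0.6949565343
Round to 4 dp: 0.6950

0.6950


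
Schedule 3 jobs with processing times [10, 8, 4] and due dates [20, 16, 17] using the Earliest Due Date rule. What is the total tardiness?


Sort by due date (EDD order): [(8, 16), (4, 17), (10, 20)]
Compute completion times and tardiness:
  Job 1: p=8, d=16, C=8, tardiness=max(0,8-16)=0
  Job 2: p=4, d=17, C=12, tardiness=max(0,12-17)=0
  Job 3: p=10, d=20, C=22, tardiness=max(0,22-20)=2
Total tardiness = 2

2


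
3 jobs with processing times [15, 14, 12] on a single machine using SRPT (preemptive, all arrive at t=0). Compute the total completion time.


Since all jobs arrive at t=0, SRPT equals SPT ordering.
SPT order: [12, 14, 15]
Completion times:
  Job 1: p=12, C=12
  Job 2: p=14, C=26
  Job 3: p=15, C=41
Total completion time = 12 + 26 + 41 = 79

79


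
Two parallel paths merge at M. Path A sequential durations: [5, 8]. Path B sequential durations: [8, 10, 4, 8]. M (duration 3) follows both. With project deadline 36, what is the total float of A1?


Forward pass: ES(A1) = sum of predecessors on chain A = 0
EF = ES + duration = 0 + 5 = 5
Backward pass: LF(M) = deadline = 36; LS(M) = 36 - 3 = 33
LF(A1) = LS(M) - sum(successors on chain A) = 33 - 8 = 25
LS = LF - duration = 25 - 5 = 20
Total float = LS - ES = 20 - 0 = 20

20


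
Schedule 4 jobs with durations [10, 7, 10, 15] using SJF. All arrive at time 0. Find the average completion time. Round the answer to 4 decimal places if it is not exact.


SJF order (ascending): [7, 10, 10, 15]
Completion times:
  Job 1: burst=7, C=7
  Job 2: burst=10, C=17
  Job 3: burst=10, C=27
  Job 4: burst=15, C=42
Average completion = 93/4 = 23.25

23.25


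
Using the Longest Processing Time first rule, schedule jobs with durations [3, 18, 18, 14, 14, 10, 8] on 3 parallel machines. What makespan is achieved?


Sort jobs in decreasing order (LPT): [18, 18, 14, 14, 10, 8, 3]
Assign each job to the least loaded machine:
  Machine 1: jobs [18, 10], load = 28
  Machine 2: jobs [18, 8, 3], load = 29
  Machine 3: jobs [14, 14], load = 28
Makespan = max load = 29

29
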